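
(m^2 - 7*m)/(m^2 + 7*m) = (m - 7)/(m + 7)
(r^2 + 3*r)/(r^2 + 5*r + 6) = r/(r + 2)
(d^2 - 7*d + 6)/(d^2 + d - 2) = (d - 6)/(d + 2)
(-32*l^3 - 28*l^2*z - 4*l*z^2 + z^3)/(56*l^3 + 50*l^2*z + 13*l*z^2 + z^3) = (-16*l^2 - 6*l*z + z^2)/(28*l^2 + 11*l*z + z^2)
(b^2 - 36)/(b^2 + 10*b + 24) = (b - 6)/(b + 4)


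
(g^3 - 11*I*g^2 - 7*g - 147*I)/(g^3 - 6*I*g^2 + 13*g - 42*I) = (g - 7*I)/(g - 2*I)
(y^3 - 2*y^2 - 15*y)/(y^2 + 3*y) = y - 5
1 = 1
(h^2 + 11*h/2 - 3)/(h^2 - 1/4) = 2*(h + 6)/(2*h + 1)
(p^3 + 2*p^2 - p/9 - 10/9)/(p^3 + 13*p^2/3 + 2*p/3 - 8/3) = (p + 5/3)/(p + 4)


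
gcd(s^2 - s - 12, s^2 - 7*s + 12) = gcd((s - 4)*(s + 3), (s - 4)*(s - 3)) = s - 4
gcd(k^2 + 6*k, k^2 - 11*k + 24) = 1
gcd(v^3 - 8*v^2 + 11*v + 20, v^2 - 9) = 1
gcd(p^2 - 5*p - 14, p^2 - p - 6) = p + 2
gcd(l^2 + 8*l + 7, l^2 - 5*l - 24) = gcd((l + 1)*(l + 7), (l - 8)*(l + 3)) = 1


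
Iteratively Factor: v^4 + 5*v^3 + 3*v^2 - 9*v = (v)*(v^3 + 5*v^2 + 3*v - 9) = v*(v + 3)*(v^2 + 2*v - 3) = v*(v + 3)^2*(v - 1)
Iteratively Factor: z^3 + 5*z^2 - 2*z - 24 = (z - 2)*(z^2 + 7*z + 12) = (z - 2)*(z + 4)*(z + 3)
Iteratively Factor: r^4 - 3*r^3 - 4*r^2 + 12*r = (r - 2)*(r^3 - r^2 - 6*r) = r*(r - 2)*(r^2 - r - 6) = r*(r - 3)*(r - 2)*(r + 2)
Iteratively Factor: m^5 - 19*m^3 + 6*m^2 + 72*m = (m + 4)*(m^4 - 4*m^3 - 3*m^2 + 18*m) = (m - 3)*(m + 4)*(m^3 - m^2 - 6*m) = (m - 3)*(m + 2)*(m + 4)*(m^2 - 3*m) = (m - 3)^2*(m + 2)*(m + 4)*(m)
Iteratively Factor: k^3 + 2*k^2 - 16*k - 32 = (k + 4)*(k^2 - 2*k - 8) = (k + 2)*(k + 4)*(k - 4)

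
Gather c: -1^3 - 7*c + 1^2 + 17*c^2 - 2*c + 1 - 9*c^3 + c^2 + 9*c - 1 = -9*c^3 + 18*c^2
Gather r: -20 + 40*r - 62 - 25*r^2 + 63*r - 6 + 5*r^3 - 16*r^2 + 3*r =5*r^3 - 41*r^2 + 106*r - 88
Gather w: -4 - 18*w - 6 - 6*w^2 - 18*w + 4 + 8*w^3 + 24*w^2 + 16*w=8*w^3 + 18*w^2 - 20*w - 6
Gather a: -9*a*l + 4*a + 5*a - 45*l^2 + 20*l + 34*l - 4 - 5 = a*(9 - 9*l) - 45*l^2 + 54*l - 9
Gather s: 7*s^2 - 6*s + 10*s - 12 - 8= 7*s^2 + 4*s - 20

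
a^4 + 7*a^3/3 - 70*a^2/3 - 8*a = a*(a - 4)*(a + 1/3)*(a + 6)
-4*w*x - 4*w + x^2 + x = (-4*w + x)*(x + 1)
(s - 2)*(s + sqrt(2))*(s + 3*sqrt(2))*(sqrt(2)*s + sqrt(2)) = sqrt(2)*s^4 - sqrt(2)*s^3 + 8*s^3 - 8*s^2 + 4*sqrt(2)*s^2 - 16*s - 6*sqrt(2)*s - 12*sqrt(2)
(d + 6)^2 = d^2 + 12*d + 36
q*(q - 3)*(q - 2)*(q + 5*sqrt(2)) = q^4 - 5*q^3 + 5*sqrt(2)*q^3 - 25*sqrt(2)*q^2 + 6*q^2 + 30*sqrt(2)*q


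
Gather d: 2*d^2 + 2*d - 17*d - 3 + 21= 2*d^2 - 15*d + 18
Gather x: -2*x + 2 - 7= -2*x - 5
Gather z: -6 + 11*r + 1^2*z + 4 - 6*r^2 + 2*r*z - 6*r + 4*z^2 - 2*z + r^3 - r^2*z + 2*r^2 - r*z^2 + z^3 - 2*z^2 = r^3 - 4*r^2 + 5*r + z^3 + z^2*(2 - r) + z*(-r^2 + 2*r - 1) - 2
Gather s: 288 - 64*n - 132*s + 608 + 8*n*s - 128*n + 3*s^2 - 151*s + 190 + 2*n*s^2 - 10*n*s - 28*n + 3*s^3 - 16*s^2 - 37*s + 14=-220*n + 3*s^3 + s^2*(2*n - 13) + s*(-2*n - 320) + 1100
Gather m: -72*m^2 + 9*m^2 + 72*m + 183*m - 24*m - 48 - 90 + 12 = -63*m^2 + 231*m - 126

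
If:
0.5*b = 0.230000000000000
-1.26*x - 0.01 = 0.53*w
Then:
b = 0.46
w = -2.37735849056604*x - 0.0188679245283019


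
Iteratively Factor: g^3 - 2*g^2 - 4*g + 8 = (g - 2)*(g^2 - 4) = (g - 2)*(g + 2)*(g - 2)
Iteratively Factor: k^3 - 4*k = (k - 2)*(k^2 + 2*k) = k*(k - 2)*(k + 2)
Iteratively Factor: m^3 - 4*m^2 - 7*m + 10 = (m - 5)*(m^2 + m - 2) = (m - 5)*(m - 1)*(m + 2)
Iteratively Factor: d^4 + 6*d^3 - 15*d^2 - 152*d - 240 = (d + 4)*(d^3 + 2*d^2 - 23*d - 60) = (d + 4)^2*(d^2 - 2*d - 15) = (d + 3)*(d + 4)^2*(d - 5)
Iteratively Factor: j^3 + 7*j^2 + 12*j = (j + 3)*(j^2 + 4*j) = j*(j + 3)*(j + 4)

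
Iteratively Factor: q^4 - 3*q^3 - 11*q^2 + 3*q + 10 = (q - 5)*(q^3 + 2*q^2 - q - 2) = (q - 5)*(q + 1)*(q^2 + q - 2) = (q - 5)*(q - 1)*(q + 1)*(q + 2)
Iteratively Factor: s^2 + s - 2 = (s - 1)*(s + 2)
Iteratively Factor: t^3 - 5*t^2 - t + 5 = (t - 5)*(t^2 - 1) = (t - 5)*(t - 1)*(t + 1)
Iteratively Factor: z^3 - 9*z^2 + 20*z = (z - 5)*(z^2 - 4*z) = (z - 5)*(z - 4)*(z)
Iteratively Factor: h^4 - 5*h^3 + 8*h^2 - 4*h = (h)*(h^3 - 5*h^2 + 8*h - 4) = h*(h - 1)*(h^2 - 4*h + 4) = h*(h - 2)*(h - 1)*(h - 2)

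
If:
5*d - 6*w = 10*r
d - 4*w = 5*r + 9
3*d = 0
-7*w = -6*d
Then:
No Solution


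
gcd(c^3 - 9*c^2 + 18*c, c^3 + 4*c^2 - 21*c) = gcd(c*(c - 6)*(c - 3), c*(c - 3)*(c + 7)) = c^2 - 3*c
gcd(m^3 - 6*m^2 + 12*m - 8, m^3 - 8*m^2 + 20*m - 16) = m^2 - 4*m + 4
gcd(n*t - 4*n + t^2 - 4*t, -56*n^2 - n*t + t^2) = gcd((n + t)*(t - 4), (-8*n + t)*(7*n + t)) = 1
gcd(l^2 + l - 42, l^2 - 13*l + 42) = l - 6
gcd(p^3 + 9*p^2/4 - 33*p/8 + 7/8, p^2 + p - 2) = p - 1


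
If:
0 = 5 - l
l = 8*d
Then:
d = 5/8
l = 5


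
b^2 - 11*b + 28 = (b - 7)*(b - 4)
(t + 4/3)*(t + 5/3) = t^2 + 3*t + 20/9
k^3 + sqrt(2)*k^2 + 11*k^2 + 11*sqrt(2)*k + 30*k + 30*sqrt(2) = (k + 5)*(k + 6)*(k + sqrt(2))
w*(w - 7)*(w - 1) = w^3 - 8*w^2 + 7*w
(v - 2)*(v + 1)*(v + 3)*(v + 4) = v^4 + 6*v^3 + 3*v^2 - 26*v - 24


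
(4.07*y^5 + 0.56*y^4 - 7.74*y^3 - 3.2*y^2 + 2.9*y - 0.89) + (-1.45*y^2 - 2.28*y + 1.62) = 4.07*y^5 + 0.56*y^4 - 7.74*y^3 - 4.65*y^2 + 0.62*y + 0.73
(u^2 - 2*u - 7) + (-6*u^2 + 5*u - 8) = -5*u^2 + 3*u - 15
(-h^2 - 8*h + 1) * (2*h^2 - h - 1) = -2*h^4 - 15*h^3 + 11*h^2 + 7*h - 1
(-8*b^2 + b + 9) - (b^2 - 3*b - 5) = -9*b^2 + 4*b + 14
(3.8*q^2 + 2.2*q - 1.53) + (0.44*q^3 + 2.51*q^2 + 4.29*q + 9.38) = 0.44*q^3 + 6.31*q^2 + 6.49*q + 7.85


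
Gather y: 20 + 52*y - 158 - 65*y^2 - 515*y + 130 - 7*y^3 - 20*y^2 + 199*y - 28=-7*y^3 - 85*y^2 - 264*y - 36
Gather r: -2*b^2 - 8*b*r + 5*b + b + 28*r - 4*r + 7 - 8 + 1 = -2*b^2 + 6*b + r*(24 - 8*b)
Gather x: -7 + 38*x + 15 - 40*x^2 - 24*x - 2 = -40*x^2 + 14*x + 6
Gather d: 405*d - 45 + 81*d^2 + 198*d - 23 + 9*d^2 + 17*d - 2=90*d^2 + 620*d - 70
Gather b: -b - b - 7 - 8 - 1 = -2*b - 16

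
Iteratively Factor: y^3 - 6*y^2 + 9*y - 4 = (y - 1)*(y^2 - 5*y + 4) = (y - 1)^2*(y - 4)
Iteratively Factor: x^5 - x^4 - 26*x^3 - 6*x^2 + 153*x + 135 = (x - 3)*(x^4 + 2*x^3 - 20*x^2 - 66*x - 45) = (x - 5)*(x - 3)*(x^3 + 7*x^2 + 15*x + 9) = (x - 5)*(x - 3)*(x + 3)*(x^2 + 4*x + 3) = (x - 5)*(x - 3)*(x + 3)^2*(x + 1)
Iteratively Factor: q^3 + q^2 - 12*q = (q + 4)*(q^2 - 3*q) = (q - 3)*(q + 4)*(q)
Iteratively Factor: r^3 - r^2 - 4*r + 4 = (r - 1)*(r^2 - 4) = (r - 1)*(r + 2)*(r - 2)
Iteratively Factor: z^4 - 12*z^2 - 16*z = (z)*(z^3 - 12*z - 16) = z*(z + 2)*(z^2 - 2*z - 8) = z*(z + 2)^2*(z - 4)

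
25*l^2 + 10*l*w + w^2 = (5*l + w)^2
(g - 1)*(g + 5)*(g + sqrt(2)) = g^3 + sqrt(2)*g^2 + 4*g^2 - 5*g + 4*sqrt(2)*g - 5*sqrt(2)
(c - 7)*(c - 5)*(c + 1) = c^3 - 11*c^2 + 23*c + 35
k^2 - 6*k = k*(k - 6)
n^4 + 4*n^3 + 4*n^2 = n^2*(n + 2)^2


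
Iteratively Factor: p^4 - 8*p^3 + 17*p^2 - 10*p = (p - 1)*(p^3 - 7*p^2 + 10*p) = (p - 5)*(p - 1)*(p^2 - 2*p) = p*(p - 5)*(p - 1)*(p - 2)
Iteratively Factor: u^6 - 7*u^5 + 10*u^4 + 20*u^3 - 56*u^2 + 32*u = (u - 1)*(u^5 - 6*u^4 + 4*u^3 + 24*u^2 - 32*u) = (u - 1)*(u + 2)*(u^4 - 8*u^3 + 20*u^2 - 16*u) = u*(u - 1)*(u + 2)*(u^3 - 8*u^2 + 20*u - 16) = u*(u - 4)*(u - 1)*(u + 2)*(u^2 - 4*u + 4) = u*(u - 4)*(u - 2)*(u - 1)*(u + 2)*(u - 2)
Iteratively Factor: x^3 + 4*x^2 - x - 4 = (x + 4)*(x^2 - 1) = (x + 1)*(x + 4)*(x - 1)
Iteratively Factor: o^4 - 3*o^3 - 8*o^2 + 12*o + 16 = (o - 2)*(o^3 - o^2 - 10*o - 8) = (o - 4)*(o - 2)*(o^2 + 3*o + 2) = (o - 4)*(o - 2)*(o + 2)*(o + 1)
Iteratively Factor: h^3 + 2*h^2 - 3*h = (h)*(h^2 + 2*h - 3) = h*(h + 3)*(h - 1)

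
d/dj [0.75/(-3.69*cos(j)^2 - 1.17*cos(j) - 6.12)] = -(5.535*cos(j) + 0.8775)*sin(j)/(3.69*cos(j)^2 + 1.17*cos(j) + 6.12)^2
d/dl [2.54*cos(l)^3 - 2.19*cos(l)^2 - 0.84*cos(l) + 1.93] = (-7.62*cos(l)^2 + 4.38*cos(l) + 0.84)*sin(l)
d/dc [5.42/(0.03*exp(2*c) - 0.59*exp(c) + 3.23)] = (3.1978 - 0.3252*exp(c))*exp(c)/(0.03*exp(2*c) - 0.59*exp(c) + 3.23)^2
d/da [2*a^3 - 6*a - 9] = 6*a^2 - 6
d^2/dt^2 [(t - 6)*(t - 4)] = 2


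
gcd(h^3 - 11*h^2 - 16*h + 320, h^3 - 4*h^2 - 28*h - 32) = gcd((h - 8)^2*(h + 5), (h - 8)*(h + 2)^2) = h - 8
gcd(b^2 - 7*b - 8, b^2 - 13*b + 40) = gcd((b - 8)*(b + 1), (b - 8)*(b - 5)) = b - 8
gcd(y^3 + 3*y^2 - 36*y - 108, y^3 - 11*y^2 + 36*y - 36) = y - 6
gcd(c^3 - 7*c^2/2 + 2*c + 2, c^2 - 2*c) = c - 2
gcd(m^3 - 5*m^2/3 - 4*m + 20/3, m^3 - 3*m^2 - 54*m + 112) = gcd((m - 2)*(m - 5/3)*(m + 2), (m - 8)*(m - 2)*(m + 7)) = m - 2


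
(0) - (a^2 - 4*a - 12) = -a^2 + 4*a + 12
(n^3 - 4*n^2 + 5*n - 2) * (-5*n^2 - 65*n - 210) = -5*n^5 - 45*n^4 + 25*n^3 + 525*n^2 - 920*n + 420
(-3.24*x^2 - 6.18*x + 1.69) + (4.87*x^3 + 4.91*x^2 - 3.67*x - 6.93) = 4.87*x^3 + 1.67*x^2 - 9.85*x - 5.24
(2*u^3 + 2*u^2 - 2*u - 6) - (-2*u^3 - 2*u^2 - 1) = 4*u^3 + 4*u^2 - 2*u - 5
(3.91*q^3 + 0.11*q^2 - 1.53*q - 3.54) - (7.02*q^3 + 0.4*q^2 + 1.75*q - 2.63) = -3.11*q^3 - 0.29*q^2 - 3.28*q - 0.91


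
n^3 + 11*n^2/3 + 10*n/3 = n*(n + 5/3)*(n + 2)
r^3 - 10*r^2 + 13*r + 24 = (r - 8)*(r - 3)*(r + 1)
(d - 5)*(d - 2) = d^2 - 7*d + 10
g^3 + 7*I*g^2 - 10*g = g*(g + 2*I)*(g + 5*I)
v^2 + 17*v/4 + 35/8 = (v + 7/4)*(v + 5/2)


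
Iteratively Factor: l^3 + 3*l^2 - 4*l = (l - 1)*(l^2 + 4*l) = (l - 1)*(l + 4)*(l)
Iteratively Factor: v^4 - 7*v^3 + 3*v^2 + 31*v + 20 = (v - 4)*(v^3 - 3*v^2 - 9*v - 5) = (v - 4)*(v + 1)*(v^2 - 4*v - 5) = (v - 5)*(v - 4)*(v + 1)*(v + 1)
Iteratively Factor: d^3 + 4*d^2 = (d)*(d^2 + 4*d) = d*(d + 4)*(d)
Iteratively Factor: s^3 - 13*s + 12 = (s - 3)*(s^2 + 3*s - 4) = (s - 3)*(s - 1)*(s + 4)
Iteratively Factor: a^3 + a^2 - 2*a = (a + 2)*(a^2 - a) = a*(a + 2)*(a - 1)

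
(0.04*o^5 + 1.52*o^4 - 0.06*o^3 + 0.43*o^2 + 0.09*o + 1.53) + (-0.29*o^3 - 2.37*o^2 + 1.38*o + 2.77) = 0.04*o^5 + 1.52*o^4 - 0.35*o^3 - 1.94*o^2 + 1.47*o + 4.3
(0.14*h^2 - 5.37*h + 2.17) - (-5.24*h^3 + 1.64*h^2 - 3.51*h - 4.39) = 5.24*h^3 - 1.5*h^2 - 1.86*h + 6.56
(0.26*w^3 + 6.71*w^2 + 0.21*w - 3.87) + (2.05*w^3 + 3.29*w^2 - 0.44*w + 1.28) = 2.31*w^3 + 10.0*w^2 - 0.23*w - 2.59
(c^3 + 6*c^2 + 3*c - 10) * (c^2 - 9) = c^5 + 6*c^4 - 6*c^3 - 64*c^2 - 27*c + 90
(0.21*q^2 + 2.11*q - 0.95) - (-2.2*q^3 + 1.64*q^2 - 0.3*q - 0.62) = 2.2*q^3 - 1.43*q^2 + 2.41*q - 0.33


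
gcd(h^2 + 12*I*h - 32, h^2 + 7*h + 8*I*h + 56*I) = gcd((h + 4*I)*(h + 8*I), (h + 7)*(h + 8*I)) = h + 8*I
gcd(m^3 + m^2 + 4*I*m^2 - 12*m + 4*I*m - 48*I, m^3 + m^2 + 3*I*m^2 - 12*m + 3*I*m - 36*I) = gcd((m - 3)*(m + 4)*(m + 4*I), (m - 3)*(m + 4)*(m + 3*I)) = m^2 + m - 12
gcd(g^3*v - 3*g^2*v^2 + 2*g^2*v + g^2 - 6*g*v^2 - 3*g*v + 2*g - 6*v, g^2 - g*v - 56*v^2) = 1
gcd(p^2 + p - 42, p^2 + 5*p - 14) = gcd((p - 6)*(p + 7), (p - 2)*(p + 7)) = p + 7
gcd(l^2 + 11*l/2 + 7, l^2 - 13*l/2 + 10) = 1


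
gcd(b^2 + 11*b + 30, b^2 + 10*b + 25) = b + 5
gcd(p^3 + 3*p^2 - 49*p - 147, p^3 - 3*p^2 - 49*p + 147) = p^2 - 49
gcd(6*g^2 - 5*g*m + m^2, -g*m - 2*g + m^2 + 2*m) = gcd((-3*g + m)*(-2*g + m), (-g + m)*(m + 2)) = 1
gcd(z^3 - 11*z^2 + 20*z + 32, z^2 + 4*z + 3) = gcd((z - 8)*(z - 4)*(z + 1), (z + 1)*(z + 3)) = z + 1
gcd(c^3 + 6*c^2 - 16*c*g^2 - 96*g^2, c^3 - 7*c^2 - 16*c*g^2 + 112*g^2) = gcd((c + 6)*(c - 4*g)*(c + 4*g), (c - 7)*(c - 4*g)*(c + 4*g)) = c^2 - 16*g^2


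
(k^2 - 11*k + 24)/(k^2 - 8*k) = (k - 3)/k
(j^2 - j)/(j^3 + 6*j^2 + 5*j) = (j - 1)/(j^2 + 6*j + 5)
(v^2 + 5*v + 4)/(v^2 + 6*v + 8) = (v + 1)/(v + 2)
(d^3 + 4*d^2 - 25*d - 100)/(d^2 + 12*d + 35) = (d^2 - d - 20)/(d + 7)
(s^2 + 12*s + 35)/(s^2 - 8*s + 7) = (s^2 + 12*s + 35)/(s^2 - 8*s + 7)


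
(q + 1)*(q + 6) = q^2 + 7*q + 6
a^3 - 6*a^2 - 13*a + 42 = (a - 7)*(a - 2)*(a + 3)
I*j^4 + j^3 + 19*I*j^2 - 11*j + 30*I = (j - 5*I)*(j + 2*I)*(j + 3*I)*(I*j + 1)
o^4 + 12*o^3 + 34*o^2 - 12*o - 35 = (o - 1)*(o + 1)*(o + 5)*(o + 7)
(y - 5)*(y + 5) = y^2 - 25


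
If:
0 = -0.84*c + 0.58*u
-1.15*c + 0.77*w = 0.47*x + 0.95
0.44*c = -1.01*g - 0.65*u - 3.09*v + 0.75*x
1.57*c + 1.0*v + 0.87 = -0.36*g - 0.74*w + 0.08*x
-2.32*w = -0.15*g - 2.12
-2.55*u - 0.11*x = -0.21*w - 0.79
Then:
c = 0.29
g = -17.04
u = 0.43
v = 4.70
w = -0.19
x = -3.05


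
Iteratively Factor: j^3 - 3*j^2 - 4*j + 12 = (j - 2)*(j^2 - j - 6) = (j - 2)*(j + 2)*(j - 3)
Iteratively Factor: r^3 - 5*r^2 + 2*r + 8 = (r + 1)*(r^2 - 6*r + 8) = (r - 2)*(r + 1)*(r - 4)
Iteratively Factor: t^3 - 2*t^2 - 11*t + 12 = (t + 3)*(t^2 - 5*t + 4) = (t - 4)*(t + 3)*(t - 1)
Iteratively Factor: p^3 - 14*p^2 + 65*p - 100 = (p - 5)*(p^2 - 9*p + 20) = (p - 5)*(p - 4)*(p - 5)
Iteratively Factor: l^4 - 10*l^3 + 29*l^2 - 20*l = (l - 4)*(l^3 - 6*l^2 + 5*l) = (l - 4)*(l - 1)*(l^2 - 5*l) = l*(l - 4)*(l - 1)*(l - 5)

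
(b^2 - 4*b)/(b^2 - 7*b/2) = 2*(b - 4)/(2*b - 7)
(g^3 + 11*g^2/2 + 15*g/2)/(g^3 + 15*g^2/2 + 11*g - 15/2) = g*(2*g + 5)/(2*g^2 + 9*g - 5)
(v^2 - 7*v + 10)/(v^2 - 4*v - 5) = (v - 2)/(v + 1)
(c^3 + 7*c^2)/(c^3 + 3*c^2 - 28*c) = c/(c - 4)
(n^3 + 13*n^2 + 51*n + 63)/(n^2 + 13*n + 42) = (n^2 + 6*n + 9)/(n + 6)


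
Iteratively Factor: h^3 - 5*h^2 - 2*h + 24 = (h + 2)*(h^2 - 7*h + 12) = (h - 4)*(h + 2)*(h - 3)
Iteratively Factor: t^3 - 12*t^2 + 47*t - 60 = (t - 4)*(t^2 - 8*t + 15) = (t - 4)*(t - 3)*(t - 5)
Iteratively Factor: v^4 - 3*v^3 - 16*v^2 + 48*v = (v - 3)*(v^3 - 16*v) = (v - 4)*(v - 3)*(v^2 + 4*v) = (v - 4)*(v - 3)*(v + 4)*(v)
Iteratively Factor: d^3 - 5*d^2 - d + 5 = (d + 1)*(d^2 - 6*d + 5) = (d - 1)*(d + 1)*(d - 5)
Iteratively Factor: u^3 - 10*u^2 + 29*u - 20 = (u - 5)*(u^2 - 5*u + 4) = (u - 5)*(u - 4)*(u - 1)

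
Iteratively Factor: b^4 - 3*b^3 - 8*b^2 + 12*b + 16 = (b - 4)*(b^3 + b^2 - 4*b - 4) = (b - 4)*(b - 2)*(b^2 + 3*b + 2) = (b - 4)*(b - 2)*(b + 1)*(b + 2)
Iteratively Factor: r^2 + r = (r)*(r + 1)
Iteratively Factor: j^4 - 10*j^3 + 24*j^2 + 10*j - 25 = (j - 1)*(j^3 - 9*j^2 + 15*j + 25) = (j - 5)*(j - 1)*(j^2 - 4*j - 5) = (j - 5)^2*(j - 1)*(j + 1)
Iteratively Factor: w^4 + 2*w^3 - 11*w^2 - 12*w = (w)*(w^3 + 2*w^2 - 11*w - 12) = w*(w - 3)*(w^2 + 5*w + 4) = w*(w - 3)*(w + 4)*(w + 1)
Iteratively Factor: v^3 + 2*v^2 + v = (v + 1)*(v^2 + v) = (v + 1)^2*(v)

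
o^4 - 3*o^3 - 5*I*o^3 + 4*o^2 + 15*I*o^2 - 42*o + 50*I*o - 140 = (o - 5)*(o + 2)*(o - 7*I)*(o + 2*I)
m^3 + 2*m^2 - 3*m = m*(m - 1)*(m + 3)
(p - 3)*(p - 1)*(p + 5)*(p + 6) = p^4 + 7*p^3 - 11*p^2 - 87*p + 90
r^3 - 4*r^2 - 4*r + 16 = (r - 4)*(r - 2)*(r + 2)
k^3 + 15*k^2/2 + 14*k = k*(k + 7/2)*(k + 4)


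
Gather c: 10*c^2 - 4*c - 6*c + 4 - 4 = 10*c^2 - 10*c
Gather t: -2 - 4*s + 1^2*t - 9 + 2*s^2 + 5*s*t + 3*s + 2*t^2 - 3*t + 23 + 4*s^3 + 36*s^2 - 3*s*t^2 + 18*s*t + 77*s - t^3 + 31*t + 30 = 4*s^3 + 38*s^2 + 76*s - t^3 + t^2*(2 - 3*s) + t*(23*s + 29) + 42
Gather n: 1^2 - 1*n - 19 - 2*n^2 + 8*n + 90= -2*n^2 + 7*n + 72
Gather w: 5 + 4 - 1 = 8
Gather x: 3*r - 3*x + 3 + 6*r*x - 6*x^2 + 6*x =3*r - 6*x^2 + x*(6*r + 3) + 3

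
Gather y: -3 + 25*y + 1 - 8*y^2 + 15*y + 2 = -8*y^2 + 40*y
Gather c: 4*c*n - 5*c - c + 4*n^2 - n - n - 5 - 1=c*(4*n - 6) + 4*n^2 - 2*n - 6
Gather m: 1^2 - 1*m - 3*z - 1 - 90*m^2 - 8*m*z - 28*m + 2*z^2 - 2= -90*m^2 + m*(-8*z - 29) + 2*z^2 - 3*z - 2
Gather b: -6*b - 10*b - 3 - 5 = -16*b - 8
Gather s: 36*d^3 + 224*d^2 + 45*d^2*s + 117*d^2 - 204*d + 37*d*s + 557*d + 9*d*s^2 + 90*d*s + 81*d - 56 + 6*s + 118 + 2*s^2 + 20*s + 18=36*d^3 + 341*d^2 + 434*d + s^2*(9*d + 2) + s*(45*d^2 + 127*d + 26) + 80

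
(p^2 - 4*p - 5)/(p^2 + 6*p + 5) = (p - 5)/(p + 5)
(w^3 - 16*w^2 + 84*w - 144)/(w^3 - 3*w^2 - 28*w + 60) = (w^2 - 10*w + 24)/(w^2 + 3*w - 10)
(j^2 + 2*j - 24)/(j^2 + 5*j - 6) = (j - 4)/(j - 1)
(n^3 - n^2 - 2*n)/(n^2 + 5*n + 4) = n*(n - 2)/(n + 4)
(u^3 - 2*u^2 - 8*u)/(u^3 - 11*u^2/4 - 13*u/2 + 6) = 4*u/(4*u - 3)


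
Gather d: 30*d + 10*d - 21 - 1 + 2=40*d - 20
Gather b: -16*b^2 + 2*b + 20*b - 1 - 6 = -16*b^2 + 22*b - 7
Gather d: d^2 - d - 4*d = d^2 - 5*d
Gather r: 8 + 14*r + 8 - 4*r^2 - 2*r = -4*r^2 + 12*r + 16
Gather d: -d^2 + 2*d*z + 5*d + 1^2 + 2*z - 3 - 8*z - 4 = -d^2 + d*(2*z + 5) - 6*z - 6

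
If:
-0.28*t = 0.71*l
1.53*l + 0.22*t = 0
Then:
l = 0.00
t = 0.00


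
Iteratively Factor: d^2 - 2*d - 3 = (d + 1)*(d - 3)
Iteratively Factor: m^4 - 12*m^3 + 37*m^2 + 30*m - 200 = (m + 2)*(m^3 - 14*m^2 + 65*m - 100) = (m - 5)*(m + 2)*(m^2 - 9*m + 20) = (m - 5)*(m - 4)*(m + 2)*(m - 5)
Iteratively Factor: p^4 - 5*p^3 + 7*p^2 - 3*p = (p)*(p^3 - 5*p^2 + 7*p - 3) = p*(p - 1)*(p^2 - 4*p + 3) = p*(p - 3)*(p - 1)*(p - 1)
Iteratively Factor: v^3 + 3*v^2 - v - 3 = (v - 1)*(v^2 + 4*v + 3) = (v - 1)*(v + 3)*(v + 1)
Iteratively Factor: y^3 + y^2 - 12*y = (y + 4)*(y^2 - 3*y) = y*(y + 4)*(y - 3)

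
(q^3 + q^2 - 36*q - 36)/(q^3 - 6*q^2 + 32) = (q^3 + q^2 - 36*q - 36)/(q^3 - 6*q^2 + 32)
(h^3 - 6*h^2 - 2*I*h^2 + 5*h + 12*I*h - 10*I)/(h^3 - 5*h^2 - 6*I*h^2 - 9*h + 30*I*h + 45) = (h^2 - h*(1 + 2*I) + 2*I)/(h^2 - 6*I*h - 9)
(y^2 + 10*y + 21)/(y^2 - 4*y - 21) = (y + 7)/(y - 7)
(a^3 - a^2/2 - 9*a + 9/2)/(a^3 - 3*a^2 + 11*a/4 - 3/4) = 2*(a^2 - 9)/(2*a^2 - 5*a + 3)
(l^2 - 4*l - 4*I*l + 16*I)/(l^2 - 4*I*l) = (l - 4)/l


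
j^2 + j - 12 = (j - 3)*(j + 4)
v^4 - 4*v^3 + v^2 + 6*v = v*(v - 3)*(v - 2)*(v + 1)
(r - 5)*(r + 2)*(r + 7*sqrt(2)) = r^3 - 3*r^2 + 7*sqrt(2)*r^2 - 21*sqrt(2)*r - 10*r - 70*sqrt(2)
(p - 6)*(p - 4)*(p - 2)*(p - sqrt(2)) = p^4 - 12*p^3 - sqrt(2)*p^3 + 12*sqrt(2)*p^2 + 44*p^2 - 44*sqrt(2)*p - 48*p + 48*sqrt(2)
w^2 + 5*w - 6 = (w - 1)*(w + 6)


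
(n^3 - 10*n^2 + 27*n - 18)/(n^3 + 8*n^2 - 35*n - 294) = (n^2 - 4*n + 3)/(n^2 + 14*n + 49)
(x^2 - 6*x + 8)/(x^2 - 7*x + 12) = (x - 2)/(x - 3)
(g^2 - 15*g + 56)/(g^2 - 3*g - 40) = (g - 7)/(g + 5)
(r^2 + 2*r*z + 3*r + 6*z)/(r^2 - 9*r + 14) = (r^2 + 2*r*z + 3*r + 6*z)/(r^2 - 9*r + 14)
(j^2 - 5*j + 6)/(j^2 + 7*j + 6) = (j^2 - 5*j + 6)/(j^2 + 7*j + 6)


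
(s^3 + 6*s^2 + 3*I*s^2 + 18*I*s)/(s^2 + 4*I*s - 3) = s*(s + 6)/(s + I)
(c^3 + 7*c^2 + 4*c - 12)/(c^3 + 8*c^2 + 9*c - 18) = (c + 2)/(c + 3)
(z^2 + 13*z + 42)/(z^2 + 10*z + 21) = (z + 6)/(z + 3)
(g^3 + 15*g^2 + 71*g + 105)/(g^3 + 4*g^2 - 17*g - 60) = (g + 7)/(g - 4)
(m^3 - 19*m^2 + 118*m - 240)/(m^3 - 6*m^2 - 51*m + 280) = (m - 6)/(m + 7)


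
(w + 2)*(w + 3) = w^2 + 5*w + 6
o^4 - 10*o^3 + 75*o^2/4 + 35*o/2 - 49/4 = (o - 7)*(o - 7/2)*(o - 1/2)*(o + 1)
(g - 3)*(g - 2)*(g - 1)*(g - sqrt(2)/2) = g^4 - 6*g^3 - sqrt(2)*g^3/2 + 3*sqrt(2)*g^2 + 11*g^2 - 11*sqrt(2)*g/2 - 6*g + 3*sqrt(2)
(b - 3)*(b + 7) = b^2 + 4*b - 21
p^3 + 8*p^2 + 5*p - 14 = (p - 1)*(p + 2)*(p + 7)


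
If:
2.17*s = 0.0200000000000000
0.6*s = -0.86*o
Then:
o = -0.01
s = 0.01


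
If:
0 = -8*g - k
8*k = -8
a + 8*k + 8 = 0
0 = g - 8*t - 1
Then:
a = 0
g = 1/8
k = -1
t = -7/64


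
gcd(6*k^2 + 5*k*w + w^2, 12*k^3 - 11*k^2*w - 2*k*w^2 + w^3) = 3*k + w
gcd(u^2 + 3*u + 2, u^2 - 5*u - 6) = u + 1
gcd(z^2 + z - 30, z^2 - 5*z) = z - 5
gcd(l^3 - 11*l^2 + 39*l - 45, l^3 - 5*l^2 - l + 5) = l - 5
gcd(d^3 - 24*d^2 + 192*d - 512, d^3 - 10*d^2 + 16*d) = d - 8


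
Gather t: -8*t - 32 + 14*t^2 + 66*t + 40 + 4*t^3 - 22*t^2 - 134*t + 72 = 4*t^3 - 8*t^2 - 76*t + 80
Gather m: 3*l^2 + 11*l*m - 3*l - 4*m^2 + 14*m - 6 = 3*l^2 - 3*l - 4*m^2 + m*(11*l + 14) - 6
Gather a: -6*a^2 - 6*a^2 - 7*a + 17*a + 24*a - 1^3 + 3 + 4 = -12*a^2 + 34*a + 6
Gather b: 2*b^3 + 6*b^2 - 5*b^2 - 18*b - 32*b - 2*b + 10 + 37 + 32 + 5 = 2*b^3 + b^2 - 52*b + 84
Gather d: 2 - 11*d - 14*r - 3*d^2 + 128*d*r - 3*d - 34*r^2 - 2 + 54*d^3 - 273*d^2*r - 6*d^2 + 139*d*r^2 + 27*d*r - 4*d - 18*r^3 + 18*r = 54*d^3 + d^2*(-273*r - 9) + d*(139*r^2 + 155*r - 18) - 18*r^3 - 34*r^2 + 4*r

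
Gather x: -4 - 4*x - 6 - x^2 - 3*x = -x^2 - 7*x - 10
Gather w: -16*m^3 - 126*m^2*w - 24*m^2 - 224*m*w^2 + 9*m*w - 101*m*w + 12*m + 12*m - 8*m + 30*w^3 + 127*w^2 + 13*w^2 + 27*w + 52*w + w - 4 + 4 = -16*m^3 - 24*m^2 + 16*m + 30*w^3 + w^2*(140 - 224*m) + w*(-126*m^2 - 92*m + 80)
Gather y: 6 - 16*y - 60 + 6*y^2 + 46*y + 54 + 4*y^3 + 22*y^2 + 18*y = 4*y^3 + 28*y^2 + 48*y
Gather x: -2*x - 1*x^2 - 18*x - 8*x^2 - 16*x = -9*x^2 - 36*x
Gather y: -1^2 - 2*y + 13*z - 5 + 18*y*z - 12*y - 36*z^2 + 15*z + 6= y*(18*z - 14) - 36*z^2 + 28*z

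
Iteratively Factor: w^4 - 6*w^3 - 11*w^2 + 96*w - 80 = (w + 4)*(w^3 - 10*w^2 + 29*w - 20) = (w - 5)*(w + 4)*(w^2 - 5*w + 4) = (w - 5)*(w - 4)*(w + 4)*(w - 1)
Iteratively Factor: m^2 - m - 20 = (m - 5)*(m + 4)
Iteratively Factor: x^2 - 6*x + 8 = (x - 2)*(x - 4)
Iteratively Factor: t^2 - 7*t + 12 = (t - 3)*(t - 4)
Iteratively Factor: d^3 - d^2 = (d)*(d^2 - d) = d*(d - 1)*(d)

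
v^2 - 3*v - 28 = (v - 7)*(v + 4)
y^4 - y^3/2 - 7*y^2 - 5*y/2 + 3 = (y - 3)*(y - 1/2)*(y + 1)*(y + 2)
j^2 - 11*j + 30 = (j - 6)*(j - 5)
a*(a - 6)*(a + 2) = a^3 - 4*a^2 - 12*a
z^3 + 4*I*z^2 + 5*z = z*(z - I)*(z + 5*I)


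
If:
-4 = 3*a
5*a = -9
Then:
No Solution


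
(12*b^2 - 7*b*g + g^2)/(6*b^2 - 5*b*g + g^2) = (4*b - g)/(2*b - g)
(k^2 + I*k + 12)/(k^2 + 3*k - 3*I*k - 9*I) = (k + 4*I)/(k + 3)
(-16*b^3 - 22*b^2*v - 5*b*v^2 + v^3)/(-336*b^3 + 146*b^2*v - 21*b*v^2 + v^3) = (2*b^2 + 3*b*v + v^2)/(42*b^2 - 13*b*v + v^2)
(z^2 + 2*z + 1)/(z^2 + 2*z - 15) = (z^2 + 2*z + 1)/(z^2 + 2*z - 15)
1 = 1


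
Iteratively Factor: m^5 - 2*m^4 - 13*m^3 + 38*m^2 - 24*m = (m - 2)*(m^4 - 13*m^2 + 12*m) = m*(m - 2)*(m^3 - 13*m + 12) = m*(m - 2)*(m - 1)*(m^2 + m - 12) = m*(m - 2)*(m - 1)*(m + 4)*(m - 3)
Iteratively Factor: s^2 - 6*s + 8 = (s - 4)*(s - 2)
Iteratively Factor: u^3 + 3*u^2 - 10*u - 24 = (u + 4)*(u^2 - u - 6) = (u - 3)*(u + 4)*(u + 2)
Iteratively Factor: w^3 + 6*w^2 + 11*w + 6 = (w + 3)*(w^2 + 3*w + 2) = (w + 2)*(w + 3)*(w + 1)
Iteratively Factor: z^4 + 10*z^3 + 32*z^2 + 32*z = (z + 4)*(z^3 + 6*z^2 + 8*z) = z*(z + 4)*(z^2 + 6*z + 8) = z*(z + 4)^2*(z + 2)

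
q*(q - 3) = q^2 - 3*q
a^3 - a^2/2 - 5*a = a*(a - 5/2)*(a + 2)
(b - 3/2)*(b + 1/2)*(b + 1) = b^3 - 7*b/4 - 3/4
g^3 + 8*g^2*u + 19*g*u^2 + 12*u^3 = (g + u)*(g + 3*u)*(g + 4*u)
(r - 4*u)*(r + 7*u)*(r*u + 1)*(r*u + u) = r^4*u^2 + 3*r^3*u^3 + r^3*u^2 + r^3*u - 28*r^2*u^4 + 3*r^2*u^3 + 3*r^2*u^2 + r^2*u - 28*r*u^4 - 28*r*u^3 + 3*r*u^2 - 28*u^3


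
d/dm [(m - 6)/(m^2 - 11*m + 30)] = -1/(m^2 - 10*m + 25)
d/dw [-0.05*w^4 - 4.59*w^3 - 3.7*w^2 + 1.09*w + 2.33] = -0.2*w^3 - 13.77*w^2 - 7.4*w + 1.09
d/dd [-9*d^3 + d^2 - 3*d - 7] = -27*d^2 + 2*d - 3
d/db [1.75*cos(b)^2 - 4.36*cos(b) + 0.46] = (4.36 - 3.5*cos(b))*sin(b)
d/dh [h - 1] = 1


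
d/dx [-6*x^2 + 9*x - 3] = 9 - 12*x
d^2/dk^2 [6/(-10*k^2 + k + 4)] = 12*(-100*k^2 + 10*k + (20*k - 1)^2 + 40)/(-10*k^2 + k + 4)^3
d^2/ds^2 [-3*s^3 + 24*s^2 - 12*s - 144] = 48 - 18*s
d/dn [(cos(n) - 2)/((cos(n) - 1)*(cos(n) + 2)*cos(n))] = (-5*cos(n) - 5*cos(2*n) + cos(3*n) + 3)*sin(n)/(2*(cos(n) - 1)^2*(cos(n) + 2)^2*cos(n)^2)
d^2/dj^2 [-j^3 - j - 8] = -6*j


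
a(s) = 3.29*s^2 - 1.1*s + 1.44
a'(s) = 6.58*s - 1.1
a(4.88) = 74.42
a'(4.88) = 31.01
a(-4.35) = 68.48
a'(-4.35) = -29.72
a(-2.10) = 18.26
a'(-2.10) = -14.92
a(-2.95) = 33.32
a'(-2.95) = -20.51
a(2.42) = 18.05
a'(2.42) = 14.82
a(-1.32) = 8.62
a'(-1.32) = -9.79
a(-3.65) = 49.29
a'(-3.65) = -25.12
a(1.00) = 3.63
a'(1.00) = 5.48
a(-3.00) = 34.35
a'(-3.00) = -20.84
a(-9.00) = 277.83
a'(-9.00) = -60.32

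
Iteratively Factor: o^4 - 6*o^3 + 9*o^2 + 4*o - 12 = (o - 3)*(o^3 - 3*o^2 + 4) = (o - 3)*(o + 1)*(o^2 - 4*o + 4) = (o - 3)*(o - 2)*(o + 1)*(o - 2)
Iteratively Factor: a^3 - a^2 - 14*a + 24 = (a - 2)*(a^2 + a - 12) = (a - 2)*(a + 4)*(a - 3)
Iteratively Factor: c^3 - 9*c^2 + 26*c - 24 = (c - 2)*(c^2 - 7*c + 12) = (c - 4)*(c - 2)*(c - 3)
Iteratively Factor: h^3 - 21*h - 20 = (h - 5)*(h^2 + 5*h + 4) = (h - 5)*(h + 1)*(h + 4)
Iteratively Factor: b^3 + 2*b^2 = (b + 2)*(b^2) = b*(b + 2)*(b)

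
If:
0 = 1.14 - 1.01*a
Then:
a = 1.13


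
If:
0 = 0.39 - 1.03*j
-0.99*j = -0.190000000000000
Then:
No Solution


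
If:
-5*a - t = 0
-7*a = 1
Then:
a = -1/7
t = 5/7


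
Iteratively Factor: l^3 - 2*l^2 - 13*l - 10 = (l - 5)*(l^2 + 3*l + 2) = (l - 5)*(l + 1)*(l + 2)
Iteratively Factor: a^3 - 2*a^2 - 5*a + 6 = (a - 1)*(a^2 - a - 6) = (a - 3)*(a - 1)*(a + 2)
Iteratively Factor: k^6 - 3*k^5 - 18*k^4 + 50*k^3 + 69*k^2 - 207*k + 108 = (k - 1)*(k^5 - 2*k^4 - 20*k^3 + 30*k^2 + 99*k - 108) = (k - 1)^2*(k^4 - k^3 - 21*k^2 + 9*k + 108) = (k - 1)^2*(k + 3)*(k^3 - 4*k^2 - 9*k + 36) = (k - 1)^2*(k + 3)^2*(k^2 - 7*k + 12) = (k - 4)*(k - 1)^2*(k + 3)^2*(k - 3)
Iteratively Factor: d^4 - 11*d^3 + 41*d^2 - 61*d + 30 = (d - 2)*(d^3 - 9*d^2 + 23*d - 15) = (d - 2)*(d - 1)*(d^2 - 8*d + 15) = (d - 3)*(d - 2)*(d - 1)*(d - 5)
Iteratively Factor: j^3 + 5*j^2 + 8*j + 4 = (j + 2)*(j^2 + 3*j + 2) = (j + 2)^2*(j + 1)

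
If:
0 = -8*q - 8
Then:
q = -1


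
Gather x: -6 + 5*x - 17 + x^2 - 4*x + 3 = x^2 + x - 20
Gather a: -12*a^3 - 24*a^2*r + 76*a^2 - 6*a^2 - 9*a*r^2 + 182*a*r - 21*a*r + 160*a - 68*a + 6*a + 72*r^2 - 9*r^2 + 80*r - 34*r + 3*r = -12*a^3 + a^2*(70 - 24*r) + a*(-9*r^2 + 161*r + 98) + 63*r^2 + 49*r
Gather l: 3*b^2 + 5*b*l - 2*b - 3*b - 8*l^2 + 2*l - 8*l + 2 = 3*b^2 - 5*b - 8*l^2 + l*(5*b - 6) + 2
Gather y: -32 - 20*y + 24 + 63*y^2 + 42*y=63*y^2 + 22*y - 8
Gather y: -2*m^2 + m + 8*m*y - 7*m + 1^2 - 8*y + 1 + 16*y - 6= -2*m^2 - 6*m + y*(8*m + 8) - 4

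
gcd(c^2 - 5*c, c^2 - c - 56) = 1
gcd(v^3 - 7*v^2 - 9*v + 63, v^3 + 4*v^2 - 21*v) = v - 3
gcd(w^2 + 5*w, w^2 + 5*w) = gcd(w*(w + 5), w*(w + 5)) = w^2 + 5*w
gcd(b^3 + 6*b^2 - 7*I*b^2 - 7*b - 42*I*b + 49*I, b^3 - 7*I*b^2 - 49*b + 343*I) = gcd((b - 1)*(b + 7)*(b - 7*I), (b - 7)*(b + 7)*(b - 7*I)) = b^2 + b*(7 - 7*I) - 49*I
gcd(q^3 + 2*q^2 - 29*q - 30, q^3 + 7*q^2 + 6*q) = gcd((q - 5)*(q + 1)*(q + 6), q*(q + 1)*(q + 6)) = q^2 + 7*q + 6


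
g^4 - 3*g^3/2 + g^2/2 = g^2*(g - 1)*(g - 1/2)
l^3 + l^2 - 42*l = l*(l - 6)*(l + 7)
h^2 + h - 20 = (h - 4)*(h + 5)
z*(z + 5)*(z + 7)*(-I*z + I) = -I*z^4 - 11*I*z^3 - 23*I*z^2 + 35*I*z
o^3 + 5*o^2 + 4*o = o*(o + 1)*(o + 4)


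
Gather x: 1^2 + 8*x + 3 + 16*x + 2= 24*x + 6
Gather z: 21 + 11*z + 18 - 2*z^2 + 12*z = -2*z^2 + 23*z + 39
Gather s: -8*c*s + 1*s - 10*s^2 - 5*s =-10*s^2 + s*(-8*c - 4)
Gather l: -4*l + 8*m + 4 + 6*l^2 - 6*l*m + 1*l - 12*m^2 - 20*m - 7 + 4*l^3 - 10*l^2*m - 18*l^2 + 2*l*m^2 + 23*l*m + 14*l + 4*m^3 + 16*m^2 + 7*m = 4*l^3 + l^2*(-10*m - 12) + l*(2*m^2 + 17*m + 11) + 4*m^3 + 4*m^2 - 5*m - 3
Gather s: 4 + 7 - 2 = 9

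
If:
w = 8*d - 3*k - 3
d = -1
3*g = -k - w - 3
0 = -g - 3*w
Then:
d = -1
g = 6/25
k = -91/25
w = -2/25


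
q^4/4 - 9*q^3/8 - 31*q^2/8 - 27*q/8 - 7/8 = (q/4 + 1/4)*(q - 7)*(q + 1/2)*(q + 1)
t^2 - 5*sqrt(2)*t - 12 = (t - 6*sqrt(2))*(t + sqrt(2))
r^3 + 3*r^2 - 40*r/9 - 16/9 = (r - 4/3)*(r + 1/3)*(r + 4)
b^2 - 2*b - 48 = (b - 8)*(b + 6)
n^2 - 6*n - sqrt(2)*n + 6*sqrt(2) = (n - 6)*(n - sqrt(2))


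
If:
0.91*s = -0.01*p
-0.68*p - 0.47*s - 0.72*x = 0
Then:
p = -1.06692721055203*x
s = 0.0117244748412311*x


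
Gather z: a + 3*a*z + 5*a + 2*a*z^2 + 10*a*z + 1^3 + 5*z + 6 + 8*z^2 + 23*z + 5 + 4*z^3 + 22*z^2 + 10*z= 6*a + 4*z^3 + z^2*(2*a + 30) + z*(13*a + 38) + 12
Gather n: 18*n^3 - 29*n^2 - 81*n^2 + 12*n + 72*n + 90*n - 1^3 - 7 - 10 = 18*n^3 - 110*n^2 + 174*n - 18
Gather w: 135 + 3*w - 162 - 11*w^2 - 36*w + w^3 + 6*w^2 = w^3 - 5*w^2 - 33*w - 27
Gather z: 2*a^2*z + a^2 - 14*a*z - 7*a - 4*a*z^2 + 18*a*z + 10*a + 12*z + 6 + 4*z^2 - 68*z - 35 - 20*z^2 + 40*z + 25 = a^2 + 3*a + z^2*(-4*a - 16) + z*(2*a^2 + 4*a - 16) - 4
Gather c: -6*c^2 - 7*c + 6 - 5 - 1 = -6*c^2 - 7*c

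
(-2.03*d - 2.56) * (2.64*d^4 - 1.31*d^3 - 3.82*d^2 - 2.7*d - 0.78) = -5.3592*d^5 - 4.0991*d^4 + 11.1082*d^3 + 15.2602*d^2 + 8.4954*d + 1.9968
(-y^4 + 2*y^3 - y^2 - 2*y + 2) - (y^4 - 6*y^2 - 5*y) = -2*y^4 + 2*y^3 + 5*y^2 + 3*y + 2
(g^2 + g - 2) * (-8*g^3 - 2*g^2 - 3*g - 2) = -8*g^5 - 10*g^4 + 11*g^3 - g^2 + 4*g + 4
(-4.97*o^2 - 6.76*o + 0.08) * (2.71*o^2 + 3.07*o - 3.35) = -13.4687*o^4 - 33.5775*o^3 - 3.8869*o^2 + 22.8916*o - 0.268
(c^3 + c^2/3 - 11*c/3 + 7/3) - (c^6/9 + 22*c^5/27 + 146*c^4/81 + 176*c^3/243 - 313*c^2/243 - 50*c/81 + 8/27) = -c^6/9 - 22*c^5/27 - 146*c^4/81 + 67*c^3/243 + 394*c^2/243 - 247*c/81 + 55/27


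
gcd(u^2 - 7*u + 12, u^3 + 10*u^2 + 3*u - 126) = u - 3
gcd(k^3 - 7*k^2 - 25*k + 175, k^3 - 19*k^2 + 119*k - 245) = k^2 - 12*k + 35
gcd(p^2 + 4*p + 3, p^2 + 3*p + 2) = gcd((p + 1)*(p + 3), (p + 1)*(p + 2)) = p + 1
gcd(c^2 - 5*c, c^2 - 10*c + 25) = c - 5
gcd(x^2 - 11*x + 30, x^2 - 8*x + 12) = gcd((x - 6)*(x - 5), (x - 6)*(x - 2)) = x - 6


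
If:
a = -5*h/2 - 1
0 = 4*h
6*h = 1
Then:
No Solution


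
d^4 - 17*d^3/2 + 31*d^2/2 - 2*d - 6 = (d - 6)*(d - 2)*(d - 1)*(d + 1/2)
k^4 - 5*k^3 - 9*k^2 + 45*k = k*(k - 5)*(k - 3)*(k + 3)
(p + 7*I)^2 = p^2 + 14*I*p - 49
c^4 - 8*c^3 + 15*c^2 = c^2*(c - 5)*(c - 3)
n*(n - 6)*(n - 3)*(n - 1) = n^4 - 10*n^3 + 27*n^2 - 18*n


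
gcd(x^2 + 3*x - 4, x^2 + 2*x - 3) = x - 1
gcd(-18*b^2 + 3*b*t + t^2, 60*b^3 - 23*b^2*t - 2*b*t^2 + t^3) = -3*b + t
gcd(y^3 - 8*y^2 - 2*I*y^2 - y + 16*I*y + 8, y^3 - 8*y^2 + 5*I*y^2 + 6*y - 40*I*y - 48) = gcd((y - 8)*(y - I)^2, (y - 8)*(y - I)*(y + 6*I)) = y^2 + y*(-8 - I) + 8*I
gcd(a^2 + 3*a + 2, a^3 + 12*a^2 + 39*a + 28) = a + 1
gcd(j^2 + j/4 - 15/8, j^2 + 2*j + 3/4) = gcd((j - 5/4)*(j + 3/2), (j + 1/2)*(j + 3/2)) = j + 3/2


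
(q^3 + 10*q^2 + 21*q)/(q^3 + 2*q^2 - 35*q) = (q + 3)/(q - 5)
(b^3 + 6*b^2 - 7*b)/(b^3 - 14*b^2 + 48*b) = (b^2 + 6*b - 7)/(b^2 - 14*b + 48)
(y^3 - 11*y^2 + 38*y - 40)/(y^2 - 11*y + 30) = (y^2 - 6*y + 8)/(y - 6)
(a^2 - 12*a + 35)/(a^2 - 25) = (a - 7)/(a + 5)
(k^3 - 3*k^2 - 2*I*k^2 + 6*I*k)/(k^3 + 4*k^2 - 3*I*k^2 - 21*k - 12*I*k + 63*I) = k*(k - 2*I)/(k^2 + k*(7 - 3*I) - 21*I)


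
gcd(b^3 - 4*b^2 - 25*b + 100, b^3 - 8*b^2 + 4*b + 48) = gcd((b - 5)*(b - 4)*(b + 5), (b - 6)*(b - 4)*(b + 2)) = b - 4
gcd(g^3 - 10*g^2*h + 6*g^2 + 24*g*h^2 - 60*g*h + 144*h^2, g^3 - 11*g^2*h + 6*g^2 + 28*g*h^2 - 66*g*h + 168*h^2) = g^2 - 4*g*h + 6*g - 24*h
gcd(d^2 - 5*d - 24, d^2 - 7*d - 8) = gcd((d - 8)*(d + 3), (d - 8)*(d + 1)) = d - 8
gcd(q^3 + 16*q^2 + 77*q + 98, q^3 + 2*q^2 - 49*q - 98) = q^2 + 9*q + 14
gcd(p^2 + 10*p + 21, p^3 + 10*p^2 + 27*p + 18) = p + 3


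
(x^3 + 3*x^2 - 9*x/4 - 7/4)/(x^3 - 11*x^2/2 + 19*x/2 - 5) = (4*x^2 + 16*x + 7)/(2*(2*x^2 - 9*x + 10))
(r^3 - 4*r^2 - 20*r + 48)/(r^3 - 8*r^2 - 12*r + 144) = (r - 2)/(r - 6)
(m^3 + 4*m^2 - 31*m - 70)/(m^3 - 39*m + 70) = (m + 2)/(m - 2)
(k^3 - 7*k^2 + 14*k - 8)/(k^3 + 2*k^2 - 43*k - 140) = (k^3 - 7*k^2 + 14*k - 8)/(k^3 + 2*k^2 - 43*k - 140)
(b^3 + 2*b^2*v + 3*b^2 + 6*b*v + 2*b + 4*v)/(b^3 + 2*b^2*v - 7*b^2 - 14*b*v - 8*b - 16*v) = (b + 2)/(b - 8)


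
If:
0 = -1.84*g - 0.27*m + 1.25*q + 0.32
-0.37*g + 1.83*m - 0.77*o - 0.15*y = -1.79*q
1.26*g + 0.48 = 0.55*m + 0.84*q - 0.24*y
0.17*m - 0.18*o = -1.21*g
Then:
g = 0.118291169117818*y + 0.334245278244139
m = 0.331923614100474*y + 0.960983059368235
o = 1.10866293905356*y + 3.15446614871116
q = 0.24582010158713*y + 0.443581390398912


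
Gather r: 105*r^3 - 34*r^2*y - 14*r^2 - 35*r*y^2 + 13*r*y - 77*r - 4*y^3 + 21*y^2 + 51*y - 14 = 105*r^3 + r^2*(-34*y - 14) + r*(-35*y^2 + 13*y - 77) - 4*y^3 + 21*y^2 + 51*y - 14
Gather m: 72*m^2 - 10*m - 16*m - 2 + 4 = 72*m^2 - 26*m + 2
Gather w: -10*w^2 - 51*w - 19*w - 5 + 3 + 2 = -10*w^2 - 70*w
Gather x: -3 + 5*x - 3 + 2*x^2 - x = 2*x^2 + 4*x - 6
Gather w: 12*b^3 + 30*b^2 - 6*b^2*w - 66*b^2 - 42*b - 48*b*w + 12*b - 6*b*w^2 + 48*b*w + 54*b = 12*b^3 - 6*b^2*w - 36*b^2 - 6*b*w^2 + 24*b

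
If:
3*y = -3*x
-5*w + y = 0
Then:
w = y/5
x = -y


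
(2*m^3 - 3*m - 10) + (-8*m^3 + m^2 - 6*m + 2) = -6*m^3 + m^2 - 9*m - 8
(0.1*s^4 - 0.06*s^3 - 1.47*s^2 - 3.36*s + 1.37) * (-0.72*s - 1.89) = -0.072*s^5 - 0.1458*s^4 + 1.1718*s^3 + 5.1975*s^2 + 5.364*s - 2.5893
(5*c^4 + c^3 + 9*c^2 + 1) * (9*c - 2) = 45*c^5 - c^4 + 79*c^3 - 18*c^2 + 9*c - 2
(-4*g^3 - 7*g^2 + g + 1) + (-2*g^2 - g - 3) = -4*g^3 - 9*g^2 - 2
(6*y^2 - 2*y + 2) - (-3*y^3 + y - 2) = 3*y^3 + 6*y^2 - 3*y + 4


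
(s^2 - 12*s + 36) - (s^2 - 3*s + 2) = 34 - 9*s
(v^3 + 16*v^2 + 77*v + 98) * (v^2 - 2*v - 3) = v^5 + 14*v^4 + 42*v^3 - 104*v^2 - 427*v - 294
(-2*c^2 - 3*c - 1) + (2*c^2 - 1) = -3*c - 2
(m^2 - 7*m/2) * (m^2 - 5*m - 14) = m^4 - 17*m^3/2 + 7*m^2/2 + 49*m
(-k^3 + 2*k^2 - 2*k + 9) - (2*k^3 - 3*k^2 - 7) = -3*k^3 + 5*k^2 - 2*k + 16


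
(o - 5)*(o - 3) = o^2 - 8*o + 15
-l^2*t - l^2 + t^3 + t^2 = (-l + t)*(l + t)*(t + 1)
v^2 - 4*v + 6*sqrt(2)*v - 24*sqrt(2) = (v - 4)*(v + 6*sqrt(2))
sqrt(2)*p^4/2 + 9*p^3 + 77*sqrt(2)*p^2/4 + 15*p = p*(p + 5*sqrt(2)/2)*(p + 6*sqrt(2))*(sqrt(2)*p/2 + 1/2)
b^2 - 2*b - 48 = (b - 8)*(b + 6)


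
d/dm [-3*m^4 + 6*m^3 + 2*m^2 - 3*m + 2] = -12*m^3 + 18*m^2 + 4*m - 3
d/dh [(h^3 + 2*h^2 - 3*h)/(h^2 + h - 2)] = (h^2 + 4*h + 6)/(h^2 + 4*h + 4)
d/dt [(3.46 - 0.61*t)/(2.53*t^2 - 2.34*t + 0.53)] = (1.5433*t^2 - 17.5076*t + 7.7731)/(6.4009*t^4 - 11.8404*t^3 + 8.1574*t^2 - 2.4804*t + 0.2809)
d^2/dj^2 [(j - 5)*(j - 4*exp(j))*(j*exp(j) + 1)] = j^3*exp(j) - 16*j^2*exp(2*j) + j^2*exp(j) + 48*j*exp(2*j) - 18*j*exp(j) + 72*exp(2*j) + 2*exp(j) + 2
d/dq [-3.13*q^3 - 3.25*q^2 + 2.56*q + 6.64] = -9.39*q^2 - 6.5*q + 2.56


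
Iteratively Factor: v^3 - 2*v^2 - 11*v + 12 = (v - 1)*(v^2 - v - 12) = (v - 4)*(v - 1)*(v + 3)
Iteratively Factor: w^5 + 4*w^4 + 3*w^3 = (w)*(w^4 + 4*w^3 + 3*w^2) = w^2*(w^3 + 4*w^2 + 3*w) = w^2*(w + 3)*(w^2 + w) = w^3*(w + 3)*(w + 1)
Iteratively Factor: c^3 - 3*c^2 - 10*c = (c - 5)*(c^2 + 2*c) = c*(c - 5)*(c + 2)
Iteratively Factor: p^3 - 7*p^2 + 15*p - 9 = (p - 3)*(p^2 - 4*p + 3) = (p - 3)^2*(p - 1)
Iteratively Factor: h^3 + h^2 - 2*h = (h + 2)*(h^2 - h) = (h - 1)*(h + 2)*(h)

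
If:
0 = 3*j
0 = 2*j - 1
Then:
No Solution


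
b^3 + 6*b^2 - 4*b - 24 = (b - 2)*(b + 2)*(b + 6)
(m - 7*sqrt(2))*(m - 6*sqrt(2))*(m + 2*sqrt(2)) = m^3 - 11*sqrt(2)*m^2 + 32*m + 168*sqrt(2)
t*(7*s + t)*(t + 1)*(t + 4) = 7*s*t^3 + 35*s*t^2 + 28*s*t + t^4 + 5*t^3 + 4*t^2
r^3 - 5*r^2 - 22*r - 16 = (r - 8)*(r + 1)*(r + 2)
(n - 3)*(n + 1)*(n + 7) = n^3 + 5*n^2 - 17*n - 21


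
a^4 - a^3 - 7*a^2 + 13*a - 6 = (a - 2)*(a - 1)^2*(a + 3)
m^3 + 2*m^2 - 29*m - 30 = (m - 5)*(m + 1)*(m + 6)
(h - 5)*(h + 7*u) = h^2 + 7*h*u - 5*h - 35*u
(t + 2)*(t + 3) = t^2 + 5*t + 6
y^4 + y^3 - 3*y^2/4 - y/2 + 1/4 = (y - 1/2)^2*(y + 1)^2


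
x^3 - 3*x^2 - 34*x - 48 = (x - 8)*(x + 2)*(x + 3)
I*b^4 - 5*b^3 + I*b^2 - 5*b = b*(b + I)*(b + 5*I)*(I*b + 1)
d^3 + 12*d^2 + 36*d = d*(d + 6)^2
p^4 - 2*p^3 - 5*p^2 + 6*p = p*(p - 3)*(p - 1)*(p + 2)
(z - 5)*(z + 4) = z^2 - z - 20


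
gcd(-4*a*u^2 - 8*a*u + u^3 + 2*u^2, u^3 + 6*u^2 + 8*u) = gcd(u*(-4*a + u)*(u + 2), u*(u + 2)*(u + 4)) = u^2 + 2*u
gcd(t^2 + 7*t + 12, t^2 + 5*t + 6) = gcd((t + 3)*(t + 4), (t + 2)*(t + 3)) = t + 3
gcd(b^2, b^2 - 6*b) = b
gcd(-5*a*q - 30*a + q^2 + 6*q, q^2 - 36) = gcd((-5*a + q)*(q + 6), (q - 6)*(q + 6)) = q + 6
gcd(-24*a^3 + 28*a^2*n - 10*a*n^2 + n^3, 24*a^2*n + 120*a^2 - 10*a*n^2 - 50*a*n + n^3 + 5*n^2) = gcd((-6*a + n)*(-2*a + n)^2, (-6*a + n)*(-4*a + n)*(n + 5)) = 6*a - n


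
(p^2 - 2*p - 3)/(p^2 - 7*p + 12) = (p + 1)/(p - 4)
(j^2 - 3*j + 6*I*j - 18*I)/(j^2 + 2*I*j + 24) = (j - 3)/(j - 4*I)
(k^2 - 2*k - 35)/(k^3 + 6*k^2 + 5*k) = (k - 7)/(k*(k + 1))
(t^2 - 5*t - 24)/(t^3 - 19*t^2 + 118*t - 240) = (t + 3)/(t^2 - 11*t + 30)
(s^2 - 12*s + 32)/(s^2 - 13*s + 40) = (s - 4)/(s - 5)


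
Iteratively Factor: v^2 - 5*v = (v - 5)*(v)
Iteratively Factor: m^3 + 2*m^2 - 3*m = (m + 3)*(m^2 - m) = m*(m + 3)*(m - 1)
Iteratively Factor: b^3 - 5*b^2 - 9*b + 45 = (b - 5)*(b^2 - 9) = (b - 5)*(b - 3)*(b + 3)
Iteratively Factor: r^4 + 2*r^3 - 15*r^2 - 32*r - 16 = (r + 1)*(r^3 + r^2 - 16*r - 16) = (r - 4)*(r + 1)*(r^2 + 5*r + 4) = (r - 4)*(r + 1)*(r + 4)*(r + 1)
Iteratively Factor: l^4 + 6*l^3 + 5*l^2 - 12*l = (l + 3)*(l^3 + 3*l^2 - 4*l) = l*(l + 3)*(l^2 + 3*l - 4) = l*(l + 3)*(l + 4)*(l - 1)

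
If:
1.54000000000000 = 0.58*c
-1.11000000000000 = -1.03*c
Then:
No Solution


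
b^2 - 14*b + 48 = (b - 8)*(b - 6)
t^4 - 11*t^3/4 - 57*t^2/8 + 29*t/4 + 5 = (t - 4)*(t - 5/4)*(t + 1/2)*(t + 2)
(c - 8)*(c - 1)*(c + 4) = c^3 - 5*c^2 - 28*c + 32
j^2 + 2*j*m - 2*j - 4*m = (j - 2)*(j + 2*m)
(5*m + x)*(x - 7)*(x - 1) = 5*m*x^2 - 40*m*x + 35*m + x^3 - 8*x^2 + 7*x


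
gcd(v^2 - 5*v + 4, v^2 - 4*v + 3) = v - 1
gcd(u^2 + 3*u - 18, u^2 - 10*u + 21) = u - 3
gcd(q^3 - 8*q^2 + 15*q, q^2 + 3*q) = q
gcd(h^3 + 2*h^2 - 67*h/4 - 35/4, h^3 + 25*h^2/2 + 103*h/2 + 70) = h + 5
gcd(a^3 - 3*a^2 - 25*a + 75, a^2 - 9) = a - 3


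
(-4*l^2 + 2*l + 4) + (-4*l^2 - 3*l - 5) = -8*l^2 - l - 1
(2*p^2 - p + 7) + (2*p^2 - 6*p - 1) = 4*p^2 - 7*p + 6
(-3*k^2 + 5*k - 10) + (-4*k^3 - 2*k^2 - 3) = -4*k^3 - 5*k^2 + 5*k - 13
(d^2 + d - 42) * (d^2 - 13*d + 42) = d^4 - 12*d^3 - 13*d^2 + 588*d - 1764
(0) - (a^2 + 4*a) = -a^2 - 4*a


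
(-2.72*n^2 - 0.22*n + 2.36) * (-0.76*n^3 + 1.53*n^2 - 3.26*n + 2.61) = 2.0672*n^5 - 3.9944*n^4 + 6.737*n^3 - 2.7712*n^2 - 8.2678*n + 6.1596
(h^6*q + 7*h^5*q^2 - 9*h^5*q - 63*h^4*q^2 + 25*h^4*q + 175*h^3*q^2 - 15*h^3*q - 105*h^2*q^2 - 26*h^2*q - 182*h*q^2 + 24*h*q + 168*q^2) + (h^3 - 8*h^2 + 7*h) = h^6*q + 7*h^5*q^2 - 9*h^5*q - 63*h^4*q^2 + 25*h^4*q + 175*h^3*q^2 - 15*h^3*q + h^3 - 105*h^2*q^2 - 26*h^2*q - 8*h^2 - 182*h*q^2 + 24*h*q + 7*h + 168*q^2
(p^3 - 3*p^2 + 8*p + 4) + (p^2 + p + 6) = p^3 - 2*p^2 + 9*p + 10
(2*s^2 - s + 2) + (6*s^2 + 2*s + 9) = 8*s^2 + s + 11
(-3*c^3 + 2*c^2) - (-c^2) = -3*c^3 + 3*c^2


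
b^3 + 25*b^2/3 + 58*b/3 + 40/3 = (b + 4/3)*(b + 2)*(b + 5)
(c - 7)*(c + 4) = c^2 - 3*c - 28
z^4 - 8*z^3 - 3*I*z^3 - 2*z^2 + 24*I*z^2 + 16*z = z*(z - 8)*(z - 2*I)*(z - I)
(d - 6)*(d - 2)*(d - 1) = d^3 - 9*d^2 + 20*d - 12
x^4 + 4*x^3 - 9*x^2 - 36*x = x*(x - 3)*(x + 3)*(x + 4)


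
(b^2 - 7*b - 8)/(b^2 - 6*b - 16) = (b + 1)/(b + 2)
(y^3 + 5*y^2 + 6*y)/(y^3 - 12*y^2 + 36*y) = (y^2 + 5*y + 6)/(y^2 - 12*y + 36)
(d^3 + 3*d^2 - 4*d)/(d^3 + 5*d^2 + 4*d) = (d - 1)/(d + 1)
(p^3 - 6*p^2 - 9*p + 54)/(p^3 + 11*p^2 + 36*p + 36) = (p^2 - 9*p + 18)/(p^2 + 8*p + 12)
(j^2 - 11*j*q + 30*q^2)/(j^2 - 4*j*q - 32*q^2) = (-j^2 + 11*j*q - 30*q^2)/(-j^2 + 4*j*q + 32*q^2)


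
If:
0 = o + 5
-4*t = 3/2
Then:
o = -5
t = -3/8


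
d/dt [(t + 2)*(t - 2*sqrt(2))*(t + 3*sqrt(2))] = 3*t^2 + 2*sqrt(2)*t + 4*t - 12 + 2*sqrt(2)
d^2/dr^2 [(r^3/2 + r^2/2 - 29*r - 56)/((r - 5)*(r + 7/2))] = 42*(-7*r^3 - 39*r^2 - 309*r - 73)/(8*r^6 - 36*r^5 - 366*r^4 + 1233*r^3 + 6405*r^2 - 11025*r - 42875)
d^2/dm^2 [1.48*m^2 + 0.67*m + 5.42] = 2.96000000000000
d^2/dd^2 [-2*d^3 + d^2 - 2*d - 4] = 2 - 12*d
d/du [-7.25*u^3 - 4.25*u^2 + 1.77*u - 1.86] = -21.75*u^2 - 8.5*u + 1.77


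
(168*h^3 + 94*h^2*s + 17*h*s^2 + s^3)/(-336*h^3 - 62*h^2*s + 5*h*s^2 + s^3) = (4*h + s)/(-8*h + s)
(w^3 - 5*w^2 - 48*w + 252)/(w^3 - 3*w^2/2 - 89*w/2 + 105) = 2*(w - 6)/(2*w - 5)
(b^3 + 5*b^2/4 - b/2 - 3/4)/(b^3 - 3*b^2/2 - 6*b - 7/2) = (4*b - 3)/(2*(2*b - 7))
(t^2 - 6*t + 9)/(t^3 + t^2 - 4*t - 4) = (t^2 - 6*t + 9)/(t^3 + t^2 - 4*t - 4)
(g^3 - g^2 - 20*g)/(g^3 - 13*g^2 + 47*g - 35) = g*(g + 4)/(g^2 - 8*g + 7)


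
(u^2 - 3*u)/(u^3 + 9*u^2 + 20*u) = (u - 3)/(u^2 + 9*u + 20)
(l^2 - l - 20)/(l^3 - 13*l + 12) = (l - 5)/(l^2 - 4*l + 3)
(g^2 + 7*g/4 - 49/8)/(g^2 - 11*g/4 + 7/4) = (g + 7/2)/(g - 1)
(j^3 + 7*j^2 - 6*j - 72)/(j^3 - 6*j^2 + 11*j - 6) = (j^2 + 10*j + 24)/(j^2 - 3*j + 2)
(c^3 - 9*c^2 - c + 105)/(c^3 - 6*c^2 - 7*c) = (c^2 - 2*c - 15)/(c*(c + 1))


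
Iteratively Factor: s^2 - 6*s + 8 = (s - 2)*(s - 4)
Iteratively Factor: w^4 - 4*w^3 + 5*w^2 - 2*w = (w - 1)*(w^3 - 3*w^2 + 2*w) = w*(w - 1)*(w^2 - 3*w + 2) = w*(w - 2)*(w - 1)*(w - 1)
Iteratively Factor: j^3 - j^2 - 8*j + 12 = (j - 2)*(j^2 + j - 6) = (j - 2)^2*(j + 3)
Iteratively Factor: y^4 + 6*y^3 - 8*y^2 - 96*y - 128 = (y + 2)*(y^3 + 4*y^2 - 16*y - 64) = (y + 2)*(y + 4)*(y^2 - 16) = (y - 4)*(y + 2)*(y + 4)*(y + 4)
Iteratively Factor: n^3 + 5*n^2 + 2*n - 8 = (n - 1)*(n^2 + 6*n + 8) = (n - 1)*(n + 2)*(n + 4)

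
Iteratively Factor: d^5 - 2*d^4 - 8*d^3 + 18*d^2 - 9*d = (d - 3)*(d^4 + d^3 - 5*d^2 + 3*d) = d*(d - 3)*(d^3 + d^2 - 5*d + 3) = d*(d - 3)*(d + 3)*(d^2 - 2*d + 1) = d*(d - 3)*(d - 1)*(d + 3)*(d - 1)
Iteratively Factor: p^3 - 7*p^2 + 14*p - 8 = (p - 1)*(p^2 - 6*p + 8) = (p - 2)*(p - 1)*(p - 4)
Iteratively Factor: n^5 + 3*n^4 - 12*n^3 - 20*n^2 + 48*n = (n)*(n^4 + 3*n^3 - 12*n^2 - 20*n + 48) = n*(n - 2)*(n^3 + 5*n^2 - 2*n - 24) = n*(n - 2)*(n + 4)*(n^2 + n - 6) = n*(n - 2)*(n + 3)*(n + 4)*(n - 2)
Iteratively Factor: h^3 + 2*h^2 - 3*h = (h + 3)*(h^2 - h) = h*(h + 3)*(h - 1)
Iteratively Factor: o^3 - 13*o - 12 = (o - 4)*(o^2 + 4*o + 3) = (o - 4)*(o + 3)*(o + 1)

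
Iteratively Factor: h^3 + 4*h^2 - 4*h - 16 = (h + 2)*(h^2 + 2*h - 8) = (h + 2)*(h + 4)*(h - 2)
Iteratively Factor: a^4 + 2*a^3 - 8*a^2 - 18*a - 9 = (a + 3)*(a^3 - a^2 - 5*a - 3) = (a + 1)*(a + 3)*(a^2 - 2*a - 3) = (a + 1)^2*(a + 3)*(a - 3)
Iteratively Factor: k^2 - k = (k)*(k - 1)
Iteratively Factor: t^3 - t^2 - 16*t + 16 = (t - 4)*(t^2 + 3*t - 4) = (t - 4)*(t + 4)*(t - 1)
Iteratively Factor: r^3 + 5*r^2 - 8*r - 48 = (r - 3)*(r^2 + 8*r + 16) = (r - 3)*(r + 4)*(r + 4)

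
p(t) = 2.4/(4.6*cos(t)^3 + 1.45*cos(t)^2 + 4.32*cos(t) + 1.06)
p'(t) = 2.4*(13.8*sin(t)*cos(t)^2 + 2.9*sin(t)*cos(t) + 4.32*sin(t))/(4.6*cos(t)^3 + 1.45*cos(t)^2 + 4.32*cos(t) + 1.06)^2 = (33.12*cos(t)^2 + 6.96*cos(t) + 10.368)*sin(t)/(4.6*cos(t)^3 + 1.45*cos(t)^2 + 4.32*cos(t) + 1.06)^2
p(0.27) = 0.22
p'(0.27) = 0.11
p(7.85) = 2.23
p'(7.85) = 8.96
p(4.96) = 1.06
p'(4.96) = -2.64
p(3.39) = -0.40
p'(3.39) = -0.24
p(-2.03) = -2.47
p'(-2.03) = -13.13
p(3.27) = -0.38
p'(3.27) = -0.12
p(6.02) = 0.22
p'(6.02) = -0.11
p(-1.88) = -9.60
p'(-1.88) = -172.59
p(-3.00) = -0.38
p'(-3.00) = -0.13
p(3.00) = -0.38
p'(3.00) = 0.13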